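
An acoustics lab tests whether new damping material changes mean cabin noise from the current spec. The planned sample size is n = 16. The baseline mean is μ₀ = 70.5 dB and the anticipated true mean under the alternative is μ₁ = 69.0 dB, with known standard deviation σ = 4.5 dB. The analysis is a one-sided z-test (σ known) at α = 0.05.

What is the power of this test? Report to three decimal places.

Power ≈ 0.378

Standardized effect: d = |μ₁ − μ₀| / σ = |69.0 − 70.5| / 4.5 = 0.3333
Noncentrality parameter: λ = d·√n = 0.3333 × √16 = 1.3333
Critical value for a one-sided test at α = 0.05: z_α = 1.645.
Power = Φ(λ − 1.645) = Φ(-0.312) = 0.3777.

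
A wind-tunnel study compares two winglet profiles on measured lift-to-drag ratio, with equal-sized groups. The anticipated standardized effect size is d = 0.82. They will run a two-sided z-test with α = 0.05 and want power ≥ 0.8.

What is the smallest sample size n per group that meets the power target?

For power 0.8 need Φ(δ − z_{0.025}) = 0.8, so δ = z_{0.025} + z_{0.20} = 1.960 + 0.842 = 2.802.
(Ignoring the negligible lower-tail rejection probability gives the usual closed-form inversion.)
δ = d·√(n/2) ⇒ n = 2(δ/d)² = 2 × (2.802 / 0.82)² = 23.35.
Rounding up, n = 24 per group.

n = 24 per group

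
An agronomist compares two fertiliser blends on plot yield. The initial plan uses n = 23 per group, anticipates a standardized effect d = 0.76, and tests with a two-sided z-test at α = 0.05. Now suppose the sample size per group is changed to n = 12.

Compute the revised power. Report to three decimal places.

With n = 12 per group: δ = d·√(n/2) = 0.76 × √(12/2) = 1.8616. Critical value z_{0.025} = 1.960.
Revised power = Φ(δ − 1.960) + Φ(−δ − 1.960) = Φ(-0.098) + Φ(-3.822) = 0.4608 + 0.0001 = 0.4609.

Power ≈ 0.461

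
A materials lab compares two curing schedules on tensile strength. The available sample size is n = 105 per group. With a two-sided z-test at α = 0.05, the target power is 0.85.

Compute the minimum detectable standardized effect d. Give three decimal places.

d ≈ 0.414

Need Φ(δ − 1.960) = 0.85, so δ = 1.960 + 1.036 = 2.996.
(The second rejection-region term Φ(−δ − z_{α/2}) is negligible and dropped.)
δ = d·√(n/2) ⇒ d = δ/√(n/2) = 2.996/√(105/2) = 0.4135.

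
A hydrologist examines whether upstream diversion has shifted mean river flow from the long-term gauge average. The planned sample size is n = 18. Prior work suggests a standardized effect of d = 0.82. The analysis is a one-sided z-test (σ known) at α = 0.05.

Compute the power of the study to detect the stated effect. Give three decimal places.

Noncentrality parameter: δ = d·√n = 0.82 × √18 = 3.4790
One-sided α = 0.05 → critical value z_{0.05} = 1.645.
Power = P(Z > 1.645 − δ) = Φ(1.834) = 0.9667.

Power ≈ 0.967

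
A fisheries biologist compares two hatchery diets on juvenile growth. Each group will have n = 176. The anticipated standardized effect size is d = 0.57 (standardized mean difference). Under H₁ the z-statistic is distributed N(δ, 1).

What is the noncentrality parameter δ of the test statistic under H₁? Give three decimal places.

δ = d·√(n/2) = 0.57 × √(176/2) = 5.3471

δ ≈ 5.347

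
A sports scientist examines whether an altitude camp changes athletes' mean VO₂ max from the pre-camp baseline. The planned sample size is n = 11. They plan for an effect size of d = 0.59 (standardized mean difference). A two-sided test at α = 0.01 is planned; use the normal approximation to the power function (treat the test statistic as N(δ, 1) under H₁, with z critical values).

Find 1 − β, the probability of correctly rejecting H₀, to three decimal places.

Noncentrality parameter: δ = d·√n = 0.59 × √11 = 1.9568
Critical value for a two-sided test at α = 0.01: z_{α/2} = 2.576.
Power = Φ(δ − 2.576) + Φ(−δ − 2.576) = Φ(-0.619) + Φ(-4.533) = 0.2680 + 0.0000 = 0.2680.

Power ≈ 0.268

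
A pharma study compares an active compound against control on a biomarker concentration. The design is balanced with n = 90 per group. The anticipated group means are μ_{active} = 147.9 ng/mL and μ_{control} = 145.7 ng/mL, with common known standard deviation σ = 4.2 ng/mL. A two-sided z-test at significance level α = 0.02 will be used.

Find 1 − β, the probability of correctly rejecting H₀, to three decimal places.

Power ≈ 0.882

Standardized effect: d = |μ_{active} − μ_{control}| / σ = |147.9 − 145.7| / 4.2 = 0.5238
Noncentrality parameter: δ = d·√(n/2) = 0.5238 × √(90/2) = 3.5138
Critical value for a two-sided test at α = 0.02: z_{α/2} = 2.326.
Power = Φ(δ − 2.326) + Φ(−δ − 2.326) = Φ(1.187) + Φ(-5.840) = 0.8825 + 0.0000 = 0.8825.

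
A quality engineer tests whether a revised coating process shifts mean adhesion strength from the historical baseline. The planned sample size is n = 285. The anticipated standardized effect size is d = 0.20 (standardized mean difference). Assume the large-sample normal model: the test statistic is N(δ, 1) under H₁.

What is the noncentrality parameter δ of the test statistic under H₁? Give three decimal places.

δ ≈ 3.376

δ = d·√n = 0.20 × √285 = 3.3764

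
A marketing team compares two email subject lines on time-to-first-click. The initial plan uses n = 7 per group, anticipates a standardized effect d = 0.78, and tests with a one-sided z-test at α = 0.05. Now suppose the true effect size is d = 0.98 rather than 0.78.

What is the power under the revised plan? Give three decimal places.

With d = 0.98: δ = d·√(n/2) = 0.98 × √(7/2) = 1.8334. Critical value z_{0.05} = 1.645.
Revised power = P(Z > 1.645 − δ) = Φ(0.189) = 0.5748.

Power ≈ 0.575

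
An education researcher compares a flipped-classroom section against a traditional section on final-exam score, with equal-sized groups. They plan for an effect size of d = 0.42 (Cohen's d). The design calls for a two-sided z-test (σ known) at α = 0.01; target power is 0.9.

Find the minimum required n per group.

n = 169 per group

Set Φ(δ − 2.576) = 0.9; then δ − 2.576 = Φ⁻¹(0.9) = 1.282, giving δ = 3.857.
(The Φ(−δ − z_{α/2}) term is vanishingly small for δ > 0 and is dropped in the standard sample-size formula.)
δ = d·√(n/2) ⇒ n = 2(δ/d)² = 2 × (3.857 / 0.42)² = 168.70.
Round up to the next whole unit.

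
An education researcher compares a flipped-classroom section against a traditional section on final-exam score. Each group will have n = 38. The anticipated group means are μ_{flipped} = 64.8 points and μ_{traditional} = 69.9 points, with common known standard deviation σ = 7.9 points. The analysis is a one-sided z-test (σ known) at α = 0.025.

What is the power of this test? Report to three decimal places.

Power ≈ 0.803

Standardized effect: d = |μ_{flipped} − μ_{traditional}| / σ = |64.8 − 69.9| / 7.9 = 0.6456
Noncentrality parameter: δ = d·√(n/2) = 0.6456 × √(38/2) = 2.8140
One-sided α = 0.025 → critical value z_{0.025} = 1.960.
Power = P(Z > 1.960 − δ) = Φ(0.854) = 0.8034.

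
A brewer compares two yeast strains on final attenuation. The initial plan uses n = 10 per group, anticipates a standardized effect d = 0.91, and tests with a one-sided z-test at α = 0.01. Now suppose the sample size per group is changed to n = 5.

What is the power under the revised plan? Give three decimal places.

With n = 5 per group: δ = d·√(n/2) = 0.91 × √(5/2) = 1.4388. Critical value z_{0.01} = 2.326.
Revised power = Φ(δ − 2.326) = Φ(-0.888) = 0.1874.

Power ≈ 0.187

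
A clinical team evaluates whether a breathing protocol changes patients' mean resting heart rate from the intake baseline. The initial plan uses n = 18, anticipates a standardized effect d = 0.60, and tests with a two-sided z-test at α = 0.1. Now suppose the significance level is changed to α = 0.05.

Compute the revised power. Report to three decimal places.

Power ≈ 0.721

δ = d·√n = 0.60 × √18 = 2.5456 (unchanged). New critical value: z_{0.025} = 1.960.
Revised power = Φ(δ − 1.960) + Φ(−δ − 1.960) = Φ(0.586) + Φ(-4.506) = 0.7209 + 0.0000 = 0.7209.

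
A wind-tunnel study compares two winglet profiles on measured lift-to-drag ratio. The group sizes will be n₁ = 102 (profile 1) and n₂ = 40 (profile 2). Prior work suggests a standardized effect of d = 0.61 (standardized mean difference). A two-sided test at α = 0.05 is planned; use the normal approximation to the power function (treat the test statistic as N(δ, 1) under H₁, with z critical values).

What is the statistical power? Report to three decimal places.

Power ≈ 0.905

Noncentrality parameter: δ = d / √(1/n₁ + 1/n₂) = 0.61 / √(1/102 + 1/40) = 3.2698
Two-sided α = 0.05 → critical value z_{0.025} = 1.960.
Power = Φ(δ − 1.960) + Φ(−δ − 1.960) = Φ(1.310) + Φ(-5.230) = 0.9049 + 0.0000 = 0.9049.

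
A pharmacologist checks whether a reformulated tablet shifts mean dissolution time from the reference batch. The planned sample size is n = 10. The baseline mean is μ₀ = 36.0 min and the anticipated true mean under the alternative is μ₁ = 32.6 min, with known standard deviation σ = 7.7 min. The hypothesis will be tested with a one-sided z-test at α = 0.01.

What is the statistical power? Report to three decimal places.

Power ≈ 0.176

Standardized effect: d = |μ₁ − μ₀| / σ = |32.6 − 36.0| / 7.7 = 0.4416
Noncentrality parameter: δ = d·√n = 0.4416 × √10 = 1.3963
One-sided α = 0.01 → critical value z_{0.01} = 2.326.
Power = P(Z > 2.326 − δ) = Φ(-0.930) = 0.1762.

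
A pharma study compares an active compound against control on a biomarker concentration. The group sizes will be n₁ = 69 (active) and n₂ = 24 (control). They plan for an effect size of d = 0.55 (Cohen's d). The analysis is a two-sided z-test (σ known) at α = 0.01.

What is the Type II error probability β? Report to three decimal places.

β ≈ 0.601

Noncentrality parameter: δ = d / √(1/n₁ + 1/n₂) = 0.55 / √(1/69 + 1/24) = 2.3209
Two-sided α = 0.01 → critical value z_{0.005} = 2.576.
Power = Φ(δ − 2.576) + Φ(−δ − 2.576) = Φ(-0.255) + Φ(-4.897) = 0.3994 + 0.0000 = 0.3994.
Type II error: β = 1 − power = 1 − 0.3994 = 0.6006.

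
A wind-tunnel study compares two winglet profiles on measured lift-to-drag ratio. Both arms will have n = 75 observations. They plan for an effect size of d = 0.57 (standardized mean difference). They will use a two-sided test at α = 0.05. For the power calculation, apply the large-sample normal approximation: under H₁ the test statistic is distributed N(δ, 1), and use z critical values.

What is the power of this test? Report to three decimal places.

Noncentrality parameter: δ = d·√(n/2) = 0.57 × √(75/2) = 3.4905
Critical value for a two-sided test at α = 0.05: z_{α/2} = 1.960.
Power = Φ(δ − 1.960) + Φ(−δ − 1.960) = Φ(1.531) + Φ(-5.450) = 0.9371 + 0.0000 = 0.9371.

Power ≈ 0.937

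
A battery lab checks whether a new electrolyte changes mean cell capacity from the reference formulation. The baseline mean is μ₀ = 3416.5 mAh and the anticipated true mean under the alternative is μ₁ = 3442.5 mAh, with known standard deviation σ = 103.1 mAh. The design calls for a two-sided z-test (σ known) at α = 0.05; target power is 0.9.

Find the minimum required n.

Standardized effect: d = |μ₁ − μ₀| / σ = |3442.5 − 3416.5| / 103.1 = 0.2522
Set Φ(δ − 1.960) = 0.9; then δ − 1.960 = Φ⁻¹(0.9) = 1.282, giving δ = 3.242.
(For δ > 0 the lower-tail rejection region contributes negligibly to power, so the one-term inversion is standard.)
δ = d·√n ⇒ n = (δ/d)² = (3.242 / 0.2522)² = 165.22.
Rounding up, n = 166.

n = 166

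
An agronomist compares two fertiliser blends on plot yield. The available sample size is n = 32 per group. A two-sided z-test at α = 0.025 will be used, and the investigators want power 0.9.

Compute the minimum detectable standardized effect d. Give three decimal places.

Need Φ(δ − 2.241) = 0.9, so δ = 2.241 + 1.282 = 3.523.
(The second rejection-region term Φ(−δ − z_{α/2}) is negligible and dropped.)
δ = d·√(n/2) ⇒ d = δ/√(n/2) = 3.523/√(32/2) = 0.8807.

d ≈ 0.881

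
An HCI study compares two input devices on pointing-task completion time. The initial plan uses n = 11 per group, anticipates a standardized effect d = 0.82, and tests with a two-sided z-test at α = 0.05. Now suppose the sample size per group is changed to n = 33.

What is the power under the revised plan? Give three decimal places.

With n = 33 per group: δ = d·√(n/2) = 0.82 × √(33/2) = 3.3309. Critical value z_{0.025} = 1.960.
Revised power = Φ(δ − 1.960) + Φ(−δ − 1.960) = Φ(1.371) + Φ(-5.291) = 0.9148 + 0.0000 = 0.9148.

Power ≈ 0.915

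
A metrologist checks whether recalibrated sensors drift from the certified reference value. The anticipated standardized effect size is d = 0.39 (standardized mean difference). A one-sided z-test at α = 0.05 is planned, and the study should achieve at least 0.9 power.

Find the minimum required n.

Set Φ(δ − 1.645) = 0.9; then δ − 1.645 = Φ⁻¹(0.9) = 1.282, giving δ = 2.926.
δ = d·√n ⇒ n = (δ/d)² = (2.926 / 0.39)² = 56.30.
Rounding up, n = 57.

n = 57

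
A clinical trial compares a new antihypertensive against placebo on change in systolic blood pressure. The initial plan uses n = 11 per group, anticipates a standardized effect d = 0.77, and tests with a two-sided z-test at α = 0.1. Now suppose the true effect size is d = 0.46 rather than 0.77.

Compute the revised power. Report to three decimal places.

With d = 0.46: δ = d·√(n/2) = 0.46 × √(11/2) = 1.0788. Critical value z_{0.05} = 1.645.
Revised power = Φ(δ − 1.645) + Φ(−δ − 1.645) = Φ(-0.566) + Φ(-2.724) = 0.2857 + 0.0032 = 0.2889.

Power ≈ 0.289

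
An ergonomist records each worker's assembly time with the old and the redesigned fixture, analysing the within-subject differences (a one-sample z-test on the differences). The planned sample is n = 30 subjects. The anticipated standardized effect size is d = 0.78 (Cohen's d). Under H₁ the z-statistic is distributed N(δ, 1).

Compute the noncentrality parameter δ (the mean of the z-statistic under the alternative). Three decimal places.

δ ≈ 4.272

The noncentrality parameter scales effect size by the design's sample-size factor: δ = d·√n = 0.78 × √30 = 4.2722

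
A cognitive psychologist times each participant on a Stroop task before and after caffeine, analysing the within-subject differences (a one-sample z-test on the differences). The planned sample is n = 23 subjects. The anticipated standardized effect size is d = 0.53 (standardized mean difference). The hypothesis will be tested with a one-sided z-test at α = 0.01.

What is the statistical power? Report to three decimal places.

Noncentrality parameter: λ = d·√n = 0.53 × √23 = 2.5418
Critical value for a one-sided test at α = 0.01: z_α = 2.326.
Power = Φ(λ − 2.326) = Φ(0.215) = 0.5853.

Power ≈ 0.585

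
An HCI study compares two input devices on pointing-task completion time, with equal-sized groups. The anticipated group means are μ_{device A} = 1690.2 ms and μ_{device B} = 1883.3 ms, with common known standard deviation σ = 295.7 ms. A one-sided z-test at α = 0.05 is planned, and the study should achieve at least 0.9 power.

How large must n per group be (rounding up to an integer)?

Standardized effect: d = |μ_{device A} − μ_{device B}| / σ = |1690.2 − 1883.3| / 295.7 = 0.6530
Set Φ(δ − 1.645) = 0.9; then δ − 1.645 = Φ⁻¹(0.9) = 1.282, giving δ = 2.926.
δ = d·√(n/2) ⇒ n = 2(δ/d)² = 2 × (2.926 / 0.6530)² = 40.16.
Round up to the next whole unit.

n = 41 per group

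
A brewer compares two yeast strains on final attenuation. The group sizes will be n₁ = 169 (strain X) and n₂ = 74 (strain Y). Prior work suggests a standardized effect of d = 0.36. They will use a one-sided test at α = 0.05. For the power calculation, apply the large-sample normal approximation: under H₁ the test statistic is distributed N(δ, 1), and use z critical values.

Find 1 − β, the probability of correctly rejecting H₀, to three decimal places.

Power ≈ 0.826

Noncentrality parameter: δ = d / √(1/n₁ + 1/n₂) = 0.36 / √(1/169 + 1/74) = 2.5826
Critical value for a one-sided test at α = 0.05: z_α = 1.645.
Power = Φ(δ − 1.645) = Φ(0.938) = 0.8258.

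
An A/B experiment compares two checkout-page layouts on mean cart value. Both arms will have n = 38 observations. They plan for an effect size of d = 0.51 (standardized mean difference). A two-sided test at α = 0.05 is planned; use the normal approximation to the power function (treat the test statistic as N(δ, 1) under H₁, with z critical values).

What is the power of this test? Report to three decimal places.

Power ≈ 0.604

Noncentrality parameter: δ = d·√(n/2) = 0.51 × √(38/2) = 2.2230
Two-sided α = 0.05 → critical value z_{0.025} = 1.960.
Power = Φ(δ − 1.960) + Φ(−δ − 1.960) = Φ(0.263) + Φ(-4.183) = 0.6038 + 0.0000 = 0.6038.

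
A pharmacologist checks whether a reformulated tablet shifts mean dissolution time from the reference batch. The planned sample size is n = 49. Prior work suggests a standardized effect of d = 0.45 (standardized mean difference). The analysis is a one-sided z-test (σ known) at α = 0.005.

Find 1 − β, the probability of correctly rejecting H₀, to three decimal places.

Power ≈ 0.717

Noncentrality parameter: δ = d·√n = 0.45 × √49 = 3.1500
Critical value for a one-sided test at α = 0.005: z_α = 2.576.
Power = P(Z > 2.576 − δ) = Φ(0.574) = 0.7171.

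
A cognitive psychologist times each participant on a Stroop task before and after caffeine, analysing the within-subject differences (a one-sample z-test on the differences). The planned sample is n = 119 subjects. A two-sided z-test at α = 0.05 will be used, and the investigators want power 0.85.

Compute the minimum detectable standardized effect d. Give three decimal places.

Required noncentrality: δ = z_{0.025} + z_{0.15} = 1.960 + 1.036 = 2.996.
(Lower-tail contribution to power is negligible for δ > 0.)
δ = d·√n ⇒ d = δ/√n = 2.996/√119 = 0.2747.

d ≈ 0.275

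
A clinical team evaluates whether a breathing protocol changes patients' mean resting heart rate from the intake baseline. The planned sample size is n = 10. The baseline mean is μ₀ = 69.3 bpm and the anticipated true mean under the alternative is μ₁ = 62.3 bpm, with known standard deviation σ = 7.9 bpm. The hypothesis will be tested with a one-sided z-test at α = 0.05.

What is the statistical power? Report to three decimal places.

Standardized effect: d = |μ₁ − μ₀| / σ = |62.3 − 69.3| / 7.9 = 0.8861
Noncentrality parameter: δ = d·√n = 0.8861 × √10 = 2.8020
Critical value for a one-sided test at α = 0.05: z_α = 1.645.
Power = P(Z > 1.645 − δ) = Φ(1.157) = 0.8764.

Power ≈ 0.876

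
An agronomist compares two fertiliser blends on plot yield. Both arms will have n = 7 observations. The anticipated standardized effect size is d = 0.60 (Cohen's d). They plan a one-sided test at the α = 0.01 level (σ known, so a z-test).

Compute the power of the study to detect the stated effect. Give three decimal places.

Noncentrality parameter: δ = d·√(n/2) = 0.60 × √(7/2) = 1.1225
One-sided α = 0.01 → critical value z_{0.01} = 2.326.
Power = Φ(δ − 2.326) = Φ(-1.204) = 0.1143.

Power ≈ 0.114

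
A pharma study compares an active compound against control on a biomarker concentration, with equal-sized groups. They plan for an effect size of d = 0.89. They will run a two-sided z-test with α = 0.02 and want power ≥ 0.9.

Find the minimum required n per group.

n = 33 per group

For power 0.9 need Φ(δ − z_{0.01}) = 0.9, so δ = z_{0.01} + z_{0.10} = 2.326 + 1.282 = 3.608.
(Ignoring the negligible lower-tail rejection probability gives the usual closed-form inversion.)
δ = d·√(n/2) ⇒ n = 2(δ/d)² = 2 × (3.608 / 0.89)² = 32.87.
Round up to the next whole unit.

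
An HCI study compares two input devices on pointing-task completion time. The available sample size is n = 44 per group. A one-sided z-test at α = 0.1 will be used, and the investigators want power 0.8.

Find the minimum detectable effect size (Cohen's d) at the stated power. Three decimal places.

d ≈ 0.453

Need Φ(δ − 1.282) = 0.8, so δ = 1.282 + 0.842 = 2.123.
δ = d·√(n/2) ⇒ d = δ/√(n/2) = 2.123/√(44/2) = 0.4527.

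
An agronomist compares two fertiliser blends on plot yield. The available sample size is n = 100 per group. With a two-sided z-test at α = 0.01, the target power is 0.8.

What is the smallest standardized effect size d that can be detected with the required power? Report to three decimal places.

d ≈ 0.483

Required noncentrality: δ = z_{0.005} + z_{0.20} = 2.576 + 0.842 = 3.417.
(Lower-tail contribution to power is negligible for δ > 0.)
δ = d·√(n/2) ⇒ d = δ/√(n/2) = 3.417/√(100/2) = 0.4833.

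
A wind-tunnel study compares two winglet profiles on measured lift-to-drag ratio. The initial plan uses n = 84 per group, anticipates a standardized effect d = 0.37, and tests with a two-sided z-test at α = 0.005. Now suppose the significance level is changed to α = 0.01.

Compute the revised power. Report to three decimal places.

Power ≈ 0.429

δ = d·√(n/2) = 0.37 × √(84/2) = 2.3979 (unchanged). New critical value: z_{0.005} = 2.576.
Revised power = Φ(δ − 2.576) + Φ(−δ − 2.576) = Φ(-0.178) + Φ(-4.974) = 0.4294 + 0.0000 = 0.4294.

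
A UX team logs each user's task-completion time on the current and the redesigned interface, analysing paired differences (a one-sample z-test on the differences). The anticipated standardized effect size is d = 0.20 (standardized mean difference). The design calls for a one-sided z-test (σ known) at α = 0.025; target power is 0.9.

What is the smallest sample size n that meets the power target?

Set Φ(δ − 1.960) = 0.9; then δ − 1.960 = Φ⁻¹(0.9) = 1.282, giving δ = 3.242.
δ = d·√n ⇒ n = (δ/d)² = (3.242 / 0.20)² = 262.69.
Rounding up, n = 263.

n = 263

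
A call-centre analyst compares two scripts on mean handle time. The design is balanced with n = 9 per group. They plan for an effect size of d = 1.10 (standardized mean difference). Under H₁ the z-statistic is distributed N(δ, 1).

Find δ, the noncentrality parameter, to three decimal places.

δ = d·√(n/2) = 1.10 × √(9/2) = 2.3335

δ ≈ 2.333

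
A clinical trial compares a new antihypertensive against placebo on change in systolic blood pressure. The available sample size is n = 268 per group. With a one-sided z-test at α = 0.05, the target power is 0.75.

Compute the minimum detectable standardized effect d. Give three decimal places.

d ≈ 0.200

Required noncentrality: δ = z_{0.05} + z_{0.25} = 1.645 + 0.674 = 2.319.
δ = d·√(n/2) ⇒ d = δ/√(n/2) = 2.319/√(268/2) = 0.2004.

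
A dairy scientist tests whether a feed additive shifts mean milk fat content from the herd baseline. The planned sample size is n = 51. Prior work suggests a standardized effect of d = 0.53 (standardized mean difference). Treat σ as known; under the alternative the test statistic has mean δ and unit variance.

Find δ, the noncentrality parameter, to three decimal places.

δ = d·√n = 0.53 × √51 = 3.7850

δ ≈ 3.785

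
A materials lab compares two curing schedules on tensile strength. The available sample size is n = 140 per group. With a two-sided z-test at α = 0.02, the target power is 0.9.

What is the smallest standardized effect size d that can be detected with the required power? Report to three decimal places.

Required noncentrality: δ = z_{0.01} + z_{0.10} = 2.326 + 1.282 = 3.608.
(The second rejection-region term Φ(−δ − z_{α/2}) is negligible and dropped.)
δ = d·√(n/2) ⇒ d = δ/√(n/2) = 3.608/√(140/2) = 0.4312.

d ≈ 0.431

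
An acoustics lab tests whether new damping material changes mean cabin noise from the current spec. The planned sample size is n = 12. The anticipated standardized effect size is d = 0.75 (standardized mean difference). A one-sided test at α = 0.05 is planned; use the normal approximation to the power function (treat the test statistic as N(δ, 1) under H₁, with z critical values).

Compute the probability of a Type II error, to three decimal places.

β ≈ 0.170

Noncentrality parameter: δ = d·√n = 0.75 × √12 = 2.5981
Critical value for a one-sided test at α = 0.05: z_α = 1.645.
Power = Φ(δ − 1.645) = Φ(0.953) = 0.8298.
Type II error: β = 1 − power = 1 − 0.8298 = 0.1702.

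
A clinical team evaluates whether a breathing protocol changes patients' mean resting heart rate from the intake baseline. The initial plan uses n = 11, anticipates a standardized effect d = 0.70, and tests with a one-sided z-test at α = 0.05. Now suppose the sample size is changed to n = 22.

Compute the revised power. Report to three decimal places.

With n = 22: δ = d·√n = 0.70 × √22 = 3.2833. Critical value z_{0.05} = 1.645.
Revised power = Φ(δ − 1.645) = Φ(1.638) = 0.9493.

Power ≈ 0.949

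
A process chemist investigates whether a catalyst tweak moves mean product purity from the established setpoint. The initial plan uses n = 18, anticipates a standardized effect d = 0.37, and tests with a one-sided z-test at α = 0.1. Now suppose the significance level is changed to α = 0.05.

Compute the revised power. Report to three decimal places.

δ = d·√n = 0.37 × √18 = 1.5698 (unchanged). New critical value: z_{0.05} = 1.645.
Revised power = Φ(δ − 1.645) = Φ(-0.075) = 0.4701.

Power ≈ 0.470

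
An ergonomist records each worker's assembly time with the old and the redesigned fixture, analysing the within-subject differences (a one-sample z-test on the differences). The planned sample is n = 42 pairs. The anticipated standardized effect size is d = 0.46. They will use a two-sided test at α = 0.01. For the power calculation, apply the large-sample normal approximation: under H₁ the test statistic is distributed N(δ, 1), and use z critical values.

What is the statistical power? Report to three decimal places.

Noncentrality parameter: δ = d·√n = 0.46 × √42 = 2.9811
Two-sided α = 0.01 → critical value z_{0.005} = 2.576.
Power = Φ(δ − 2.576) + Φ(−δ − 2.576) = Φ(0.405) + Φ(-5.557) = 0.6574 + 0.0000 = 0.6574.

Power ≈ 0.657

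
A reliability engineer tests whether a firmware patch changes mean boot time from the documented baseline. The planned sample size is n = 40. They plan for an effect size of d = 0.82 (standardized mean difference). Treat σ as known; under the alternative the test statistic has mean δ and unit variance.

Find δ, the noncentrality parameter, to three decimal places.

δ = d·√n = 0.82 × √40 = 5.1861

δ ≈ 5.186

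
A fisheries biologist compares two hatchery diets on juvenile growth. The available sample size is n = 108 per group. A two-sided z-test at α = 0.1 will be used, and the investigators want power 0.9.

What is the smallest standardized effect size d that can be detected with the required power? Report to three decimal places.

d ≈ 0.398

Required noncentrality: δ = z_{0.05} + z_{0.10} = 1.645 + 1.282 = 2.926.
(Lower-tail contribution to power is negligible for δ > 0.)
δ = d·√(n/2) ⇒ d = δ/√(n/2) = 2.926/√(108/2) = 0.3982.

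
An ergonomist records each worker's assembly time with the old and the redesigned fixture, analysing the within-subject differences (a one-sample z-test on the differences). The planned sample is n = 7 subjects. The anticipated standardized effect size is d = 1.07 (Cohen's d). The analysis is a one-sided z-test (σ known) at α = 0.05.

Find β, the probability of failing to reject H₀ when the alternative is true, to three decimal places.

Noncentrality parameter: δ = d·√n = 1.07 × √7 = 2.8310
One-sided α = 0.05 → critical value z_{0.05} = 1.645.
Power = Φ(δ − 1.645) = Φ(1.186) = 0.8822.
Type II error: β = 1 − power = 1 − 0.8822 = 0.1178.

β ≈ 0.118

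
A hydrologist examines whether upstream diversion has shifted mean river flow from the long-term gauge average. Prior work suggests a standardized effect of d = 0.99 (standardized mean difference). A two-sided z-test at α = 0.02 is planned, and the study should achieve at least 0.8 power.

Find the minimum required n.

n = 11

Set Φ(δ − 2.326) = 0.8; then δ − 2.326 = Φ⁻¹(0.8) = 0.842, giving δ = 3.168.
(Ignoring the negligible lower-tail rejection probability gives the usual closed-form inversion.)
δ = d·√n ⇒ n = (δ/d)² = (3.168 / 0.99)² = 10.24.
Rounding up, n = 11.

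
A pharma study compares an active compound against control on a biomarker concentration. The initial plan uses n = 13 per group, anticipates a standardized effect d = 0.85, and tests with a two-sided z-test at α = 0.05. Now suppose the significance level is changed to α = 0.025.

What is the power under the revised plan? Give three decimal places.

Power ≈ 0.470

δ = d·√(n/2) = 0.85 × √(13/2) = 2.1671 (unchanged). New critical value: z_{0.0125} = 2.241.
Revised power = Φ(δ − 2.241) + Φ(−δ − 2.241) = Φ(-0.074) + Φ(-4.408) = 0.4704 + 0.0000 = 0.4704.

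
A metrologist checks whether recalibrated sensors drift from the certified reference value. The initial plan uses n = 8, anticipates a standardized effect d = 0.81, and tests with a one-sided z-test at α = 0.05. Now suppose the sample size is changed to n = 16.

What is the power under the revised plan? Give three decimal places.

Power ≈ 0.945

With n = 16: δ = d·√n = 0.81 × √16 = 3.2400. Critical value z_{0.05} = 1.645.
Revised power = P(Z > 1.645 − δ) = Φ(1.595) = 0.9447.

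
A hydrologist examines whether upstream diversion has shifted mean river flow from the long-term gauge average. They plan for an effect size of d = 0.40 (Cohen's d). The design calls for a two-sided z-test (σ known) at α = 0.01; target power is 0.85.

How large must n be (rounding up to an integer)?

n = 82

For power 0.85 need Φ(δ − z_{0.005}) = 0.85, so δ = z_{0.005} + z_{0.15} = 2.576 + 1.036 = 3.612.
(The Φ(−δ − z_{α/2}) term is vanishingly small for δ > 0 and is dropped in the standard sample-size formula.)
δ = d·√n ⇒ n = (δ/d)² = (3.612 / 0.40)² = 81.55.
Rounding up, n = 82.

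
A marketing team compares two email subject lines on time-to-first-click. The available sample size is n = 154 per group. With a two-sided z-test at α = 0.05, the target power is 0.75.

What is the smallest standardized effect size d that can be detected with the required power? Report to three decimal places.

d ≈ 0.300

Need Φ(δ − 1.960) = 0.75, so δ = 1.960 + 0.674 = 2.634.
(Lower-tail contribution to power is negligible for δ > 0.)
δ = d·√(n/2) ⇒ d = δ/√(n/2) = 2.634/√(154/2) = 0.3002.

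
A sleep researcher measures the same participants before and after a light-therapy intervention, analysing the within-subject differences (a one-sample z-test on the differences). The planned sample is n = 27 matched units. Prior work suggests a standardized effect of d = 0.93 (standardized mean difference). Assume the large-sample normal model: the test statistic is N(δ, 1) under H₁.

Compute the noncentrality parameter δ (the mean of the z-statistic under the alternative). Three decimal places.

δ = d·√n = 0.93 × √27 = 4.8324

δ ≈ 4.832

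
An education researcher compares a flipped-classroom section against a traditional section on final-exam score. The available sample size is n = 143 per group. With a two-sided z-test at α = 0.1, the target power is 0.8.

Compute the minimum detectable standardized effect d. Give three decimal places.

d ≈ 0.294

Need Φ(δ − 1.645) = 0.8, so δ = 1.645 + 0.842 = 2.486.
(Lower-tail contribution to power is negligible for δ > 0.)
δ = d·√(n/2) ⇒ d = δ/√(n/2) = 2.486/√(143/2) = 0.2941.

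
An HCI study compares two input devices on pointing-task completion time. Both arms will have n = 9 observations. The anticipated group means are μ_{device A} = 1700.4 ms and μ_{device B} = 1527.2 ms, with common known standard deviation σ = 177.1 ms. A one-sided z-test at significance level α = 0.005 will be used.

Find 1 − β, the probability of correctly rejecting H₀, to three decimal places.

Power ≈ 0.308

Standardized effect: d = |μ_{device A} − μ_{device B}| / σ = |1700.4 − 1527.2| / 177.1 = 0.9780
Noncentrality parameter: δ = d·√(n/2) = 0.9780 × √(9/2) = 2.0746
One-sided α = 0.005 → critical value z_{0.005} = 2.576.
Power = P(Z > 2.576 − δ) = Φ(-0.501) = 0.3081.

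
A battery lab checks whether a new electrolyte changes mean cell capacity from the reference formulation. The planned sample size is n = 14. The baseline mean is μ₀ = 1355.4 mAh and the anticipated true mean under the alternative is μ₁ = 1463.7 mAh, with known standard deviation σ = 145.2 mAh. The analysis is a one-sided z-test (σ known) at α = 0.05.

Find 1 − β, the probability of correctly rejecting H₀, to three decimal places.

Power ≈ 0.874

Standardized effect: d = |μ₁ − μ₀| / σ = |1463.7 − 1355.4| / 145.2 = 0.7459
Noncentrality parameter: δ = d·√n = 0.7459 × √14 = 2.7908
Critical value for a one-sided test at α = 0.05: z_α = 1.645.
Power = P(Z > 1.645 − δ) = Φ(1.146) = 0.8741.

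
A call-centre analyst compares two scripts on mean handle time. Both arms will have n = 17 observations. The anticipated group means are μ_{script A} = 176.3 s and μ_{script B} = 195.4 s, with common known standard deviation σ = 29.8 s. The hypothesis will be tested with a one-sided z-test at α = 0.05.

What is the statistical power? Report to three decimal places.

Power ≈ 0.589

Standardized effect: d = |μ_{script A} − μ_{script B}| / σ = |176.3 − 195.4| / 29.8 = 0.6409
Noncentrality parameter: δ = d·√(n/2) = 0.6409 × √(17/2) = 1.8686
One-sided α = 0.05 → critical value z_{0.05} = 1.645.
Power = P(Z > 1.645 − δ) = Φ(0.224) = 0.5885.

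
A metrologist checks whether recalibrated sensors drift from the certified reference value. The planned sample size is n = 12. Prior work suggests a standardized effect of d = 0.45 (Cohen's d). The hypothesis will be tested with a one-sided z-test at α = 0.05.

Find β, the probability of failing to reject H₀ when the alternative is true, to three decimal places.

Noncentrality parameter: δ = d·√n = 0.45 × √12 = 1.5588
Critical value for a one-sided test at α = 0.05: z_α = 1.645.
Power = P(Z > 1.645 − δ) = Φ(-0.086) = 0.4657.
Type II error: β = 1 − power = 1 − 0.4657 = 0.5343.

β ≈ 0.534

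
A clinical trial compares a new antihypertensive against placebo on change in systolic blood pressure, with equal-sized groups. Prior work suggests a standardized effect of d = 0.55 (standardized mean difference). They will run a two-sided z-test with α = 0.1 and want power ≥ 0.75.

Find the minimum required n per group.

n = 36 per group

Set Φ(δ − 1.645) = 0.75; then δ − 1.645 = Φ⁻¹(0.75) = 0.674, giving δ = 2.319.
(Ignoring the negligible lower-tail rejection probability gives the usual closed-form inversion.)
δ = d·√(n/2) ⇒ n = 2(δ/d)² = 2 × (2.319 / 0.55)² = 35.57.
Rounding up, n = 36 per group.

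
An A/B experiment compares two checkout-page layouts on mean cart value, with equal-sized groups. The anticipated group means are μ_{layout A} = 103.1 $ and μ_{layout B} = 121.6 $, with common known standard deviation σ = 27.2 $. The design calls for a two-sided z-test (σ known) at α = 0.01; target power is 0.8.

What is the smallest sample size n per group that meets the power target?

n = 51 per group

Standardized effect: d = |μ_{layout A} − μ_{layout B}| / σ = |103.1 − 121.6| / 27.2 = 0.6801
For power 0.8 need Φ(δ − z_{0.005}) = 0.8, so δ = z_{0.005} + z_{0.20} = 2.576 + 0.842 = 3.417.
(The Φ(−δ − z_{α/2}) term is vanishingly small for δ > 0 and is dropped in the standard sample-size formula.)
δ = d·√(n/2) ⇒ n = 2(δ/d)² = 2 × (3.417 / 0.6801)² = 50.49.
Round up to the next whole unit.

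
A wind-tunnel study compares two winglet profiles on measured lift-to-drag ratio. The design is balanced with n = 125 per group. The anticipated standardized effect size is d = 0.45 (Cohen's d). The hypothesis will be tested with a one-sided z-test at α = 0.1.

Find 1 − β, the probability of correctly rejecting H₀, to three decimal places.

Noncentrality parameter: δ = d·√(n/2) = 0.45 × √(125/2) = 3.5576
One-sided α = 0.1 → critical value z_{0.1} = 1.282.
Power = Φ(δ − 1.282) = Φ(2.276) = 0.9886.

Power ≈ 0.989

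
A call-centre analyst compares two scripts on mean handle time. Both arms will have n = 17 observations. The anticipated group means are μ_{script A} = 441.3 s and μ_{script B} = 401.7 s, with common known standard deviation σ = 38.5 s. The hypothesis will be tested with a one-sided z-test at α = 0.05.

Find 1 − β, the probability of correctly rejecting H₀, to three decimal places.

Standardized effect: d = |μ_{script A} − μ_{script B}| / σ = |441.3 − 401.7| / 38.5 = 1.0286
Noncentrality parameter: δ = d·√(n/2) = 1.0286 × √(17/2) = 2.9988
Critical value for a one-sided test at α = 0.05: z_α = 1.645.
Power = Φ(δ − 1.645) = Φ(1.354) = 0.9121.

Power ≈ 0.912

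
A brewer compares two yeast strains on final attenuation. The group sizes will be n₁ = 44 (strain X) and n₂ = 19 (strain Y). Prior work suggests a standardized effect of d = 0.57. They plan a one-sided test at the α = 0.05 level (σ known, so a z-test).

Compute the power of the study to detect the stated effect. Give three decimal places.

Noncentrality parameter: λ = d / √(1/n₁ + 1/n₂) = 0.57 / √(1/44 + 1/19) = 2.0764
One-sided α = 0.05 → critical value z_{0.05} = 1.645.
Power = P(Z > 1.645 − λ) = Φ(0.432) = 0.6670.

Power ≈ 0.667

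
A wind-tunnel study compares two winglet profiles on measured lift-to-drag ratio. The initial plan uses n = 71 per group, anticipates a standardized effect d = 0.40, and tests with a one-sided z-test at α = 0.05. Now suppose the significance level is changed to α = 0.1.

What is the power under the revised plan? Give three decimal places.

δ = d·√(n/2) = 0.40 × √(71/2) = 2.3833 (unchanged). New critical value: z_{0.1} = 1.282.
Revised power = Φ(δ − 1.282) = Φ(1.102) = 0.8647.

Power ≈ 0.865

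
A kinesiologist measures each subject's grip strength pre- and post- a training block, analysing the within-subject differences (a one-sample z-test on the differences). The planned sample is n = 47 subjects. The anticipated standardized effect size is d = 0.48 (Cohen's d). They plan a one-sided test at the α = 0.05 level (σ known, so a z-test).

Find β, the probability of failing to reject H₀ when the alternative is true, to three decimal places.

β ≈ 0.050

Noncentrality parameter: δ = d·√n = 0.48 × √47 = 3.2907
One-sided α = 0.05 → critical value z_{0.05} = 1.645.
Power = P(Z > 1.645 − δ) = Φ(1.646) = 0.9501.
Type II error: β = 1 − power = 1 − 0.9501 = 0.0499.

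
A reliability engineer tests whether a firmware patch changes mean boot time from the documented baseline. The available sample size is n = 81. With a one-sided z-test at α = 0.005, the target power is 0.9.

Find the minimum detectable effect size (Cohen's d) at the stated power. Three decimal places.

Required noncentrality: δ = z_{0.005} + z_{0.10} = 2.576 + 1.282 = 3.857.
δ = d·√n ⇒ d = δ/√n = 3.857/√81 = 0.4286.

d ≈ 0.429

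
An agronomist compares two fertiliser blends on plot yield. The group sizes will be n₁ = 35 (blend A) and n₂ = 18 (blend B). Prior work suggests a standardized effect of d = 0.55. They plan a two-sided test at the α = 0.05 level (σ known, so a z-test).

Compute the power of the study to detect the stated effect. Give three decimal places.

Power ≈ 0.475

Noncentrality parameter: δ = d / √(1/n₁ + 1/n₂) = 0.55 / √(1/35 + 1/18) = 1.8962
Critical value for a two-sided test at α = 0.05: z_{α/2} = 1.960.
Power = Φ(δ − 1.960) + Φ(−δ − 1.960) = Φ(-0.064) + Φ(-3.856) = 0.4746 + 0.0001 = 0.4747.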